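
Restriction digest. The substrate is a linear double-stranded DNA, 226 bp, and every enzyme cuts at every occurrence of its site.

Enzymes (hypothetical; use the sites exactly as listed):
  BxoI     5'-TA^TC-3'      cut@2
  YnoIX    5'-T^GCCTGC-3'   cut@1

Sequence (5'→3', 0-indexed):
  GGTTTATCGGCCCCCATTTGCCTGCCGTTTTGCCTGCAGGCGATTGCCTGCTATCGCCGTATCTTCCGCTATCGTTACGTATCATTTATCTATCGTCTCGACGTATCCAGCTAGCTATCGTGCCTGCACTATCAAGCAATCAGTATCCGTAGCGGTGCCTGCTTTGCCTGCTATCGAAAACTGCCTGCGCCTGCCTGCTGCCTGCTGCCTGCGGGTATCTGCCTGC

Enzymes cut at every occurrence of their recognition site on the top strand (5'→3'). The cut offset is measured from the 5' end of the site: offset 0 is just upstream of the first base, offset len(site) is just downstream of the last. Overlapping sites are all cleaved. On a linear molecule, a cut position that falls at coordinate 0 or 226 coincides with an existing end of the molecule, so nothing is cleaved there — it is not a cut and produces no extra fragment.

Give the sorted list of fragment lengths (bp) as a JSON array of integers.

Site scan:
  BxoI TATC/2: at [4, 51, 59, 69, 79, 86, 90, 103, 115, 129, 143, 171, 215] ⇒ [6, 53, 61, 71, 81, 88, 92, 105, 117, 131, 145, 173, 217]
  YnoIX TGCCTGC/1: at [18, 30, 44, 120, 155, 164, 181, 191, 198, 205, 219] ⇒ [19, 31, 45, 121, 156, 165, 182, 192, 199, 206, 220]

Pooled cuts: [6, 19, 31, 45, 53, 61, 71, 81, 88, 92, 105, 117, 121, 131, 145, 156, 165, 173, 182, 192, 199, 206, 217, 220]

Fragments:
  [0,6): 6 bp
  [6,19): 13 bp
  [19,31): 12 bp
  [31,45): 14 bp
  [45,53): 8 bp
  [53,61): 8 bp
  [61,71): 10 bp
  [71,81): 10 bp
  [81,88): 7 bp
  [88,92): 4 bp
  [92,105): 13 bp
  [105,117): 12 bp
  [117,121): 4 bp
  [121,131): 10 bp
  [131,145): 14 bp
  [145,156): 11 bp
  [156,165): 9 bp
  [165,173): 8 bp
  [173,182): 9 bp
  [182,192): 10 bp
  [192,199): 7 bp
  [199,206): 7 bp
  [206,217): 11 bp
  [217,220): 3 bp
  [220,226): 6 bp

[3,4,4,6,6,7,7,7,8,8,8,9,9,10,10,10,10,11,11,12,12,13,13,14,14]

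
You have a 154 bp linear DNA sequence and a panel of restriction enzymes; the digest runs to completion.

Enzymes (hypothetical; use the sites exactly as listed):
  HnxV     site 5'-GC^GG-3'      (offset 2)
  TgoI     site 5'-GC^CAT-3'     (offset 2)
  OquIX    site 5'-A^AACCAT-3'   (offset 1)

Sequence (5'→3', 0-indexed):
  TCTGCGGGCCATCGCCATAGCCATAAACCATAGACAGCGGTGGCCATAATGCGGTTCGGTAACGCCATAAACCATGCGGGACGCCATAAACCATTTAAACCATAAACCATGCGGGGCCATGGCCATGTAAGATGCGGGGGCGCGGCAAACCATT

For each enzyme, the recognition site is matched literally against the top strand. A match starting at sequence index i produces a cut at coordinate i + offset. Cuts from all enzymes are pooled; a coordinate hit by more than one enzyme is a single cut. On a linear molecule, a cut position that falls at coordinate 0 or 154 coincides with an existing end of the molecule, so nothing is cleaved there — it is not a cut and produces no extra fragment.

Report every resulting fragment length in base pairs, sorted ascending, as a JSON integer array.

Site scan:
  HnxV (GCGG, off=2): starts [3, 36, 50, 75, 110, 133, 141] → cuts [5, 38, 52, 77, 112, 135, 143]
  TgoI (GCCAT, off=2): starts [7, 13, 19, 42, 63, 82, 115, 121] → cuts [9, 15, 21, 44, 65, 84, 117, 123]
  OquIX (AAACCAT, off=1): starts [24, 68, 87, 96, 103, 146] → cuts [25, 69, 88, 97, 104, 147]

Pooled cuts: [5, 9, 15, 21, 25, 38, 44, 52, 65, 69, 77, 84, 88, 97, 104, 112, 117, 123, 135, 143, 147]

Fragments:
  [0,5): 5 bp
  [5,9): 4 bp
  [9,15): 6 bp
  [15,21): 6 bp
  [21,25): 4 bp
  [25,38): 13 bp
  [38,44): 6 bp
  [44,52): 8 bp
  [52,65): 13 bp
  [65,69): 4 bp
  [69,77): 8 bp
  [77,84): 7 bp
  [84,88): 4 bp
  [88,97): 9 bp
  [97,104): 7 bp
  [104,112): 8 bp
  [112,117): 5 bp
  [117,123): 6 bp
  [123,135): 12 bp
  [135,143): 8 bp
  [143,147): 4 bp
  [147,154): 7 bp

[4,4,4,4,4,5,5,6,6,6,6,7,7,7,8,8,8,8,9,12,13,13]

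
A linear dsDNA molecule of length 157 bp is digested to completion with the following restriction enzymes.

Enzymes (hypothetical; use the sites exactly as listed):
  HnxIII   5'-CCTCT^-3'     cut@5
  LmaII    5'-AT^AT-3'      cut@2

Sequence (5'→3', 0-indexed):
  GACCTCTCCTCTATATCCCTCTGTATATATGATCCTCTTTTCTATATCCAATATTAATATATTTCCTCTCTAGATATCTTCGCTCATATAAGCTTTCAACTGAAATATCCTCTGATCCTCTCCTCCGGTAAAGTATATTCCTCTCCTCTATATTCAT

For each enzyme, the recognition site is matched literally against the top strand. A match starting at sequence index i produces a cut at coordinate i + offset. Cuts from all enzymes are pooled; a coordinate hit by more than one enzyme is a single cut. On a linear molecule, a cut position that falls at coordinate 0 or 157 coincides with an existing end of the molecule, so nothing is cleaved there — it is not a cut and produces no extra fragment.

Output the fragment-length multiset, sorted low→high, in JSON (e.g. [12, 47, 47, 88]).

Scan for sites:
  HnxIII (CCTCT, off=5): starts [2, 7, 17, 33, 64, 108, 116, 139, 144] → cuts [7, 12, 22, 38, 69, 113, 121, 144, 149]
  LmaII (ATAT, off=2): starts [12, 24, 26, 43, 50, 56, 58, 73, 85, 104, 134, 149] → cuts [14, 26, 28, 45, 52, 58, 60, 75, 87, 106, 136, 151]

All cut coordinates (distinct, sorted): [7, 12, 14, 22, 26, 28, 38, 45, 52, 58, 60, 69, 75, 87, 106, 113, 121, 136, 144, 149, 151]

Fragments:
  [0,7): 7 bp
  [7,12): 5 bp
  [12,14): 2 bp
  [14,22): 8 bp
  [22,26): 4 bp
  [26,28): 2 bp
  [28,38): 10 bp
  [38,45): 7 bp
  [45,52): 7 bp
  [52,58): 6 bp
  [58,60): 2 bp
  [60,69): 9 bp
  [69,75): 6 bp
  [75,87): 12 bp
  [87,106): 19 bp
  [106,113): 7 bp
  [113,121): 8 bp
  [121,136): 15 bp
  [136,144): 8 bp
  [144,149): 5 bp
  [149,151): 2 bp
  [151,157): 6 bp

[2,2,2,2,4,5,5,6,6,6,7,7,7,7,8,8,8,9,10,12,15,19]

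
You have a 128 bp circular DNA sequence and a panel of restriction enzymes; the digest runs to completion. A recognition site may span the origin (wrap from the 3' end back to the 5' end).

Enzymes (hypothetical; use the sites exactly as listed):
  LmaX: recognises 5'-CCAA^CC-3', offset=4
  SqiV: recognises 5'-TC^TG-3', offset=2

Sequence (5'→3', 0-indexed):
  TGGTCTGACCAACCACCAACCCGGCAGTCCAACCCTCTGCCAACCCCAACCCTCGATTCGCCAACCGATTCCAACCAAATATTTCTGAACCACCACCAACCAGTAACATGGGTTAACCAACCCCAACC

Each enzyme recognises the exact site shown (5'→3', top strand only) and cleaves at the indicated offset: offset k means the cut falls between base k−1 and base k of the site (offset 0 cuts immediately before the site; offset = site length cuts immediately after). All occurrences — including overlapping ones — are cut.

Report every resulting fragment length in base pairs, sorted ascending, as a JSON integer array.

Per-enzyme occurrences:
  LmaX CCAACC/4: at [8, 15, 28, 39, 45, 60, 70, 95, 116, 122] ⇒ [12, 19, 32, 43, 49, 64, 74, 99, 120, 126]
  SqiV TCTG/2: at [3, 35, 83] ⇒ [5, 37, 85]

Pooled cuts: [5, 12, 19, 32, 37, 43, 49, 64, 74, 85, 99, 120, 126]

Fragments:
  5→12: 7 bp
  12→19: 7 bp
  19→32: 13 bp
  32→37: 5 bp
  37→43: 6 bp
  43→49: 6 bp
  49→64: 15 bp
  64→74: 10 bp
  74→85: 11 bp
  85→99: 14 bp
  99→120: 21 bp
  120→126: 6 bp
  126→5 (wrap): 128-126+5 = 7 bp

[5,6,6,6,7,7,7,10,11,13,14,15,21]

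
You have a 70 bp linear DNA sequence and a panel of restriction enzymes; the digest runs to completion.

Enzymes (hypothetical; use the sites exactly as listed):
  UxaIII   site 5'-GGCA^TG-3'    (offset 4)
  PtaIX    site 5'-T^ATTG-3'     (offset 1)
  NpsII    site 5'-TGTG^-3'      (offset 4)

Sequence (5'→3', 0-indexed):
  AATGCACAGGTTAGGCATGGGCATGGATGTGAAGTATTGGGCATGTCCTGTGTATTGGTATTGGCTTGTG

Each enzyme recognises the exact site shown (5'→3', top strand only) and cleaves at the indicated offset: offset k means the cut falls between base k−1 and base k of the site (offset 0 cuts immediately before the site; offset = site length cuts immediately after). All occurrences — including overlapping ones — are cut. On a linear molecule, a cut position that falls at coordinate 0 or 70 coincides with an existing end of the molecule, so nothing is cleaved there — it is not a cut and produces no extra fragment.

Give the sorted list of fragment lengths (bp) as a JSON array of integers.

Scan for sites:
  UxaIII (GGCATG, off=4): starts [13, 19, 39] → cuts [17, 23, 43]
  PtaIX (TATTG, off=1): starts [34, 52, 58] → cuts [35, 53, 59]
  NpsII (TGTG, off=4): starts [27, 48, 66] → cuts [31, 52] (position 70 is a terminus of the linear molecule — no cut)

Pooled cuts: [17, 23, 31, 35, 43, 52, 53, 59]

Fragments:
  [0,17): 17 bp
  [17,23): 6 bp
  [23,31): 8 bp
  [31,35): 4 bp
  [35,43): 8 bp
  [43,52): 9 bp
  [52,53): 1 bp
  [53,59): 6 bp
  [59,70): 11 bp

[1,4,6,6,8,8,9,11,17]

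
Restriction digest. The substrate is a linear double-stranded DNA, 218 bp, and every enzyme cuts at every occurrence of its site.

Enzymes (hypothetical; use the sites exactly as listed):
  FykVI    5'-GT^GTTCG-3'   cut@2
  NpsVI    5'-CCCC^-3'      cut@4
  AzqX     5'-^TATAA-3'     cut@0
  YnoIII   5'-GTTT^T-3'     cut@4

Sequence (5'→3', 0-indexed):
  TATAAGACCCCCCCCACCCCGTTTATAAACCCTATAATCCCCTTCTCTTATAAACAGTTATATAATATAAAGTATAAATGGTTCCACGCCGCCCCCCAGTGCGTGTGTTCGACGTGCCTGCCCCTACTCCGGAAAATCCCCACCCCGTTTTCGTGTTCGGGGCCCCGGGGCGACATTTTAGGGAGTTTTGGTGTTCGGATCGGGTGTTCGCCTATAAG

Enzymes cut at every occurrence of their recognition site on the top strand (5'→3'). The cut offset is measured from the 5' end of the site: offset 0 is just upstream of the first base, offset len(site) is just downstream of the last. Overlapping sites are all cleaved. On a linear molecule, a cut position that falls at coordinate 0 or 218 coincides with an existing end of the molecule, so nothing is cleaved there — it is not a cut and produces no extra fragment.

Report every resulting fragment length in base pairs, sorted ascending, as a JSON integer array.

Scan for sites:
  FykVI (GTGTTCG, off=2): starts [104, 152, 190, 203] → cuts [106, 154, 192, 205]
  NpsVI (CCCC, off=4): starts [7, 8, 9, 10, 11, 16, 38, 91, 92, 93, 120, 137, 142, 162] → cuts [11, 12, 13, 14, 15, 20, 42, 95, 96, 97, 124, 141, 146, 166]
  AzqX (TATAA, off=0): starts [0, 23, 32, 48, 60, 65, 72, 212] → cuts [23, 32, 48, 60, 65, 72, 212] (position 0 is a terminus of the linear molecule — no cut)
  YnoIII (GTTTT, off=4): starts [146, 184] → cuts [150, 188]

Pooled cuts: [11, 12, 13, 14, 15, 20, 23, 32, 42, 48, 60, 65, 72, 95, 96, 97, 106, 124, 141, 146, 150, 154, 166, 188, 192, 205, 212]

Fragments:
  [0,11): 11 bp
  [11,12): 1 bp
  [12,13): 1 bp
  [13,14): 1 bp
  [14,15): 1 bp
  [15,20): 5 bp
  [20,23): 3 bp
  [23,32): 9 bp
  [32,42): 10 bp
  [42,48): 6 bp
  [48,60): 12 bp
  [60,65): 5 bp
  [65,72): 7 bp
  [72,95): 23 bp
  [95,96): 1 bp
  [96,97): 1 bp
  [97,106): 9 bp
  [106,124): 18 bp
  [124,141): 17 bp
  [141,146): 5 bp
  [146,150): 4 bp
  [150,154): 4 bp
  [154,166): 12 bp
  [166,188): 22 bp
  [188,192): 4 bp
  [192,205): 13 bp
  [205,212): 7 bp
  [212,218): 6 bp

[1,1,1,1,1,1,3,4,4,4,5,5,5,6,6,7,7,9,9,10,11,12,12,13,17,18,22,23]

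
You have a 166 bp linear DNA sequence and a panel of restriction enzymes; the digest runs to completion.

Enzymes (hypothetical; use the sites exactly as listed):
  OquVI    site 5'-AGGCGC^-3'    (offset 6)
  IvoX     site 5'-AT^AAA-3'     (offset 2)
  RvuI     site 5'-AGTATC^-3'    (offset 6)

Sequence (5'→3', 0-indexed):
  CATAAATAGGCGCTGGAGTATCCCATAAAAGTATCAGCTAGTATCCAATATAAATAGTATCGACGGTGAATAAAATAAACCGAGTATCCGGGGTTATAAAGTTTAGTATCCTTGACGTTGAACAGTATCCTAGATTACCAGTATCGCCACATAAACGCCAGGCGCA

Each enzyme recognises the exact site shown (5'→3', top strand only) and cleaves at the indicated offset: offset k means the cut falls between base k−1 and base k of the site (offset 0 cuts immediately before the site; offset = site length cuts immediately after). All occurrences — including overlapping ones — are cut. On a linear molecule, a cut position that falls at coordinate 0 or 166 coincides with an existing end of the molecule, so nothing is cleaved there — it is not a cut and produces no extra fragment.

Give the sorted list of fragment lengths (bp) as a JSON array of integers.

[1,3,4,5,6,7,9,9,9,10,10,10,10,12,13,13,16,19]

Per-enzyme occurrences:
  OquVI AGGCGC/6: at [7, 159] ⇒ [13, 165]
  IvoX ATAAA/2: at [1, 24, 49, 69, 74, 95, 150] ⇒ [3, 26, 51, 71, 76, 97, 152]
  RvuI AGTATC/6: at [16, 29, 39, 55, 82, 104, 123, 139] ⇒ [22, 35, 45, 61, 88, 110, 129, 145]

All cut coordinates (distinct, sorted): [3, 13, 22, 26, 35, 45, 51, 61, 71, 76, 88, 97, 110, 129, 145, 152, 165]

Fragment lengths:
  [0,3): 3 bp
  [3,13): 10 bp
  [13,22): 9 bp
  [22,26): 4 bp
  [26,35): 9 bp
  [35,45): 10 bp
  [45,51): 6 bp
  [51,61): 10 bp
  [61,71): 10 bp
  [71,76): 5 bp
  [76,88): 12 bp
  [88,97): 9 bp
  [97,110): 13 bp
  [110,129): 19 bp
  [129,145): 16 bp
  [145,152): 7 bp
  [152,165): 13 bp
  [165,166): 1 bp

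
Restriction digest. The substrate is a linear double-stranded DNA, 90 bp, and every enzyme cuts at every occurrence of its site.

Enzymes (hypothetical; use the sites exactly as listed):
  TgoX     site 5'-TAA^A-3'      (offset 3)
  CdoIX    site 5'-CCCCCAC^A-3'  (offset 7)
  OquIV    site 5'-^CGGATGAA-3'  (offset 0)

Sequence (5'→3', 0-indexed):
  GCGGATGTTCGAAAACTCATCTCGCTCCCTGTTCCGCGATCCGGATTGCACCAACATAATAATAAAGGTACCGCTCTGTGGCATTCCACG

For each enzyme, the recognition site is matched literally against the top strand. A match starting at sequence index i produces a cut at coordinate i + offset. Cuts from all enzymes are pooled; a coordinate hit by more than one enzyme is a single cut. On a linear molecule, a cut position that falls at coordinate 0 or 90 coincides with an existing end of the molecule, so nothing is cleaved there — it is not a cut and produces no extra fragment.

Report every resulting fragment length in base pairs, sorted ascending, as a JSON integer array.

[25,65]

Per-enzyme occurrences:
  TgoX (TAAA, off=3): starts [62] → cuts [65]
  CdoIX (CCCCCACA, off=7): no sites
  OquIV (CGGATGAA, off=0): no sites

All cut coordinates (distinct, sorted): [65]

Fragments:
  [0,65): 65 bp
  [65,90): 25 bp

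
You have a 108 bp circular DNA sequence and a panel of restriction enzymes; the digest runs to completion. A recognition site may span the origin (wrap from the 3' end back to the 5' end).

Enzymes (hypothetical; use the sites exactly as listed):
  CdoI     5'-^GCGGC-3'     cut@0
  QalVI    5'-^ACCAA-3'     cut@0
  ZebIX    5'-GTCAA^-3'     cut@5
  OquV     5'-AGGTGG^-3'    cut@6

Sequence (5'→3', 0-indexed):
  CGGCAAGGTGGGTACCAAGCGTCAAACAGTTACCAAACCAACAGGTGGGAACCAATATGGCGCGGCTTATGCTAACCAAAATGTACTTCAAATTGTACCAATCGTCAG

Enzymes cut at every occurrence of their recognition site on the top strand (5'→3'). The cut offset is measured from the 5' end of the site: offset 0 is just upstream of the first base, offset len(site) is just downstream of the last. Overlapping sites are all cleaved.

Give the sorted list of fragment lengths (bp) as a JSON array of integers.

[2,2,5,6,11,11,12,12,12,13,22]

Site scan:
  CdoI GCGGC/0: at [61, 107] ⇒ [61, 107]
  QalVI ACCAA/0: at [13, 31, 36, 50, 74, 96] ⇒ [13, 31, 36, 50, 74, 96]
  ZebIX GTCAA/5: at [20] ⇒ [25]
  OquV AGGTGG/6: at [5, 42] ⇒ [11, 48]

All cut coordinates (distinct, sorted): [11, 13, 25, 31, 36, 48, 50, 61, 74, 96, 107]

Fragment lengths:
  11→13: 2 bp
  13→25: 12 bp
  25→31: 6 bp
  31→36: 5 bp
  36→48: 12 bp
  48→50: 2 bp
  50→61: 11 bp
  61→74: 13 bp
  74→96: 22 bp
  96→107: 11 bp
  107→11 (wrap): 108-107+11 = 12 bp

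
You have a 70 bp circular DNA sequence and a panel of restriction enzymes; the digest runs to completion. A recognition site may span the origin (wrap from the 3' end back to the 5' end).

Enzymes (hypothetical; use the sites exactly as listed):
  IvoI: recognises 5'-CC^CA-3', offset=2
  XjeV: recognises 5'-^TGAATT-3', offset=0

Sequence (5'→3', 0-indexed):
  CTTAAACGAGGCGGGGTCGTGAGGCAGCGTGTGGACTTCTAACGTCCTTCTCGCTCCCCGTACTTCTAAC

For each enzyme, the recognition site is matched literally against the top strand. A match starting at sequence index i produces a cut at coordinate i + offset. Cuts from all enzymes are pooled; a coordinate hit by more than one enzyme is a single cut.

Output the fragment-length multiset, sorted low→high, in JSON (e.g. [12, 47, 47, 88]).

Scan for sites:
  IvoI (CCCA, off=2): no sites
  XjeV (TGAATT, off=0): no sites

All cut coordinates (distinct, sorted): ∅

Fragments:
  no cuts → one circular fragment of 70 bp

[70]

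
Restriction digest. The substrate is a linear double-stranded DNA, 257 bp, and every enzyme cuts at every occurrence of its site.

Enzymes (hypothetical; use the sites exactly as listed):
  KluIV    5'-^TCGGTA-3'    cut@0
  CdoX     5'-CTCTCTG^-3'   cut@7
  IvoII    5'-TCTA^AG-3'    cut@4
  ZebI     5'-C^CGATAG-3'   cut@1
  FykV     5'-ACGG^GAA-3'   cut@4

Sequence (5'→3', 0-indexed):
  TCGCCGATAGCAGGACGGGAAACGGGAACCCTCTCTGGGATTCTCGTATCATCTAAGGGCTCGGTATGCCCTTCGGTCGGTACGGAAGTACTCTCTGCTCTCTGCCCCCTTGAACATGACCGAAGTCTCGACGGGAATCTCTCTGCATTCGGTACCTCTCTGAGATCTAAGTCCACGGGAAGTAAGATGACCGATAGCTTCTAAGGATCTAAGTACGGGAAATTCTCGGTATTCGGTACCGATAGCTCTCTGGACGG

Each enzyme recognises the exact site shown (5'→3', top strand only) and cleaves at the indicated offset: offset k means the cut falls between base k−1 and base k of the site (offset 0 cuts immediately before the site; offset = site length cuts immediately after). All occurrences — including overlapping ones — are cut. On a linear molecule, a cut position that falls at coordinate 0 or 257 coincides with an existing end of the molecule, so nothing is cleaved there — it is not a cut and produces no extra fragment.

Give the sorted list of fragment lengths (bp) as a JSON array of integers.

[3,4,5,5,7,7,7,7,7,7,7,8,9,11,12,12,13,13,14,14,16,18,21,30]

Scan for sites:
  KluIV TCGGTA/0: at [60, 76, 148, 225, 232] ⇒ [60, 76, 148, 225, 232]
  CdoX CTCTCTG/7: at [30, 90, 97, 138, 155, 245] ⇒ [37, 97, 104, 145, 162, 252]
  IvoII TCTAAG/4: at [51, 165, 199, 207] ⇒ [55, 169, 203, 211]
  ZebI CCGATAG/1: at [3, 190, 238] ⇒ [4, 191, 239]
  FykV ACGGGAA/4: at [14, 21, 130, 174, 214] ⇒ [18, 25, 134, 178, 218]

All cut coordinates (distinct, sorted): [4, 18, 25, 37, 55, 60, 76, 97, 104, 134, 145, 148, 162, 169, 178, 191, 203, 211, 218, 225, 232, 239, 252]

Fragments:
  [0,4): 4 bp
  [4,18): 14 bp
  [18,25): 7 bp
  [25,37): 12 bp
  [37,55): 18 bp
  [55,60): 5 bp
  [60,76): 16 bp
  [76,97): 21 bp
  [97,104): 7 bp
  [104,134): 30 bp
  [134,145): 11 bp
  [145,148): 3 bp
  [148,162): 14 bp
  [162,169): 7 bp
  [169,178): 9 bp
  [178,191): 13 bp
  [191,203): 12 bp
  [203,211): 8 bp
  [211,218): 7 bp
  [218,225): 7 bp
  [225,232): 7 bp
  [232,239): 7 bp
  [239,252): 13 bp
  [252,257): 5 bp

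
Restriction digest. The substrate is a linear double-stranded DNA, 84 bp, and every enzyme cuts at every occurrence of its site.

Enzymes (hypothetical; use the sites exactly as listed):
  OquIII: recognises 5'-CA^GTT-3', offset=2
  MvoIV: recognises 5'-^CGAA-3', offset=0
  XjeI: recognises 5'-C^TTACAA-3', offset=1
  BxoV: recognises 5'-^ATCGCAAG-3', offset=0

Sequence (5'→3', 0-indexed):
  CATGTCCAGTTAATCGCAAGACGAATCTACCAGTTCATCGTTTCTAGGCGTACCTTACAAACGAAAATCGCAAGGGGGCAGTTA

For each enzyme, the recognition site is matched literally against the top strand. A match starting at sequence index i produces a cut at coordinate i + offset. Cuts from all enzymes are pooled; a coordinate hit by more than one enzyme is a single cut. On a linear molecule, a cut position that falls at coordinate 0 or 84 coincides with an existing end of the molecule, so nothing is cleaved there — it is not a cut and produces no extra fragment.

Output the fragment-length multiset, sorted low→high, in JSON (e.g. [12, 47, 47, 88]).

Site scan:
  OquIII (CAGTT, off=2): starts [6, 30, 78] → cuts [8, 32, 80]
  MvoIV (CGAA, off=0): starts [21, 61] → cuts [21, 61]
  XjeI (CTTACAA, off=1): starts [53] → cuts [54]
  BxoV (ATCGCAAG, off=0): starts [12, 66] → cuts [12, 66]

All cut coordinates (distinct, sorted): [8, 12, 21, 32, 54, 61, 66, 80]

Fragments:
  [0,8): 8 bp
  [8,12): 4 bp
  [12,21): 9 bp
  [21,32): 11 bp
  [32,54): 22 bp
  [54,61): 7 bp
  [61,66): 5 bp
  [66,80): 14 bp
  [80,84): 4 bp

[4,4,5,7,8,9,11,14,22]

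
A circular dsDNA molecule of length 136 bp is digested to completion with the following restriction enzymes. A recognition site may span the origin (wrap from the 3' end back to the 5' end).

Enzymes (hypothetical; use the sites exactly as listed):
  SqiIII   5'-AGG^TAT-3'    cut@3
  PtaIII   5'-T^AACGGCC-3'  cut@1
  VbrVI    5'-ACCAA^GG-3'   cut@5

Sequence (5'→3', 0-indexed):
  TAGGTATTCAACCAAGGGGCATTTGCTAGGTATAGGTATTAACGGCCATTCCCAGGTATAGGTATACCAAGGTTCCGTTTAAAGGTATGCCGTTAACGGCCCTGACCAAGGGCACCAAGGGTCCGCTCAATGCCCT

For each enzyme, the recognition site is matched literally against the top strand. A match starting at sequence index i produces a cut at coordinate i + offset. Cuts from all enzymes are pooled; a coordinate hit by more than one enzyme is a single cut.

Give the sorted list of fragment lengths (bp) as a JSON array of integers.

Scan for sites:
  SqiIII (AGGTAT, off=3): starts [1, 27, 33, 53, 59, 82] → cuts [4, 30, 36, 56, 62, 85]
  PtaIII (TAACGGCC, off=1): starts [39, 93] → cuts [40, 94]
  VbrVI (ACCAAGG, off=5): starts [10, 65, 104, 113] → cuts [15, 70, 109, 118]

All cut coordinates (distinct, sorted): [4, 15, 30, 36, 40, 56, 62, 70, 85, 94, 109, 118]

Fragments:
  4→15: 11 bp
  15→30: 15 bp
  30→36: 6 bp
  36→40: 4 bp
  40→56: 16 bp
  56→62: 6 bp
  62→70: 8 bp
  70→85: 15 bp
  85→94: 9 bp
  94→109: 15 bp
  109→118: 9 bp
  118→4 (wrap): 136-118+4 = 22 bp

[4,6,6,8,9,9,11,15,15,15,16,22]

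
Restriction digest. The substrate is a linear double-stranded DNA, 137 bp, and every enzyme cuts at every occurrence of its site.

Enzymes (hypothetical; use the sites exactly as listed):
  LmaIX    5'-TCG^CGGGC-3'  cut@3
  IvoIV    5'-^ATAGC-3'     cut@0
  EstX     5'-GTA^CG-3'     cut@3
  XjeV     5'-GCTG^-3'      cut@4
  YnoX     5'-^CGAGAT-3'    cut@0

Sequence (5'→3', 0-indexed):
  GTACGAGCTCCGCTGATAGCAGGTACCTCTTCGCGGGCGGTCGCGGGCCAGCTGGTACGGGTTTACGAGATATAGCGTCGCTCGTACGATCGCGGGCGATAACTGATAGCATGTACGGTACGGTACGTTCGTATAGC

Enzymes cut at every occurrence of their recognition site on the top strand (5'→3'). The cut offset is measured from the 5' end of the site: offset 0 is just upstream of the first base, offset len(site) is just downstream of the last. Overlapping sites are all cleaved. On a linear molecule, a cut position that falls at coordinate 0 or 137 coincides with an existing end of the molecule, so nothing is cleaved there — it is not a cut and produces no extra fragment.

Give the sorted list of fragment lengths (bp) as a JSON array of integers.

Per-enzyme occurrences:
  LmaIX TCGCGGGC/3: at [30, 40, 89] ⇒ [33, 43, 92]
  IvoIV ATAGC/0: at [15, 71, 105, 132] ⇒ [15, 71, 105, 132]
  EstX GTACG/3: at [0, 54, 83, 112, 117, 122] ⇒ [3, 57, 86, 115, 120, 125]
  XjeV GCTG/4: at [11, 50] ⇒ [15, 54]
  YnoX CGAGAT/0: at [65] ⇒ [65]

Pooled cuts: [3, 15, 33, 43, 54, 57, 65, 71, 86, 92, 105, 115, 120, 125, 132]

Fragments:
  [0,3): 3 bp
  [3,15): 12 bp
  [15,33): 18 bp
  [33,43): 10 bp
  [43,54): 11 bp
  [54,57): 3 bp
  [57,65): 8 bp
  [65,71): 6 bp
  [71,86): 15 bp
  [86,92): 6 bp
  [92,105): 13 bp
  [105,115): 10 bp
  [115,120): 5 bp
  [120,125): 5 bp
  [125,132): 7 bp
  [132,137): 5 bp

[3,3,5,5,5,6,6,7,8,10,10,11,12,13,15,18]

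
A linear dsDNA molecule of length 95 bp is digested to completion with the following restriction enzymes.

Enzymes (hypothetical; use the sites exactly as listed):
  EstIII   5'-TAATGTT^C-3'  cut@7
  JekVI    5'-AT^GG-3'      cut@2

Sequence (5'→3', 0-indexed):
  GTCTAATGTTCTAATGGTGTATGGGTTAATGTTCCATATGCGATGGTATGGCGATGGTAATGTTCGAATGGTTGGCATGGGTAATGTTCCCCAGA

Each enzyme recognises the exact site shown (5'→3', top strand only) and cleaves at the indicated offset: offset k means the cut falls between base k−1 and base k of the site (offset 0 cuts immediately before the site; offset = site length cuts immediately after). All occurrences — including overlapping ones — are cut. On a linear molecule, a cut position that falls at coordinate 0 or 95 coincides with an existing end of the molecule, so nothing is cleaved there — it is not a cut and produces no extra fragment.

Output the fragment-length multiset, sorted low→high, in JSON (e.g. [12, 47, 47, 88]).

[5,5,5,6,7,7,9,9,10,10,11,11]

Site scan:
  EstIII (TAATGTTC, off=7): starts [3, 26, 57, 81] → cuts [10, 33, 64, 88]
  JekVI (ATGG, off=2): starts [13, 20, 42, 47, 53, 67, 76] → cuts [15, 22, 44, 49, 55, 69, 78]

All cut coordinates (distinct, sorted): [10, 15, 22, 33, 44, 49, 55, 64, 69, 78, 88]

Fragment lengths:
  [0,10): 10 bp
  [10,15): 5 bp
  [15,22): 7 bp
  [22,33): 11 bp
  [33,44): 11 bp
  [44,49): 5 bp
  [49,55): 6 bp
  [55,64): 9 bp
  [64,69): 5 bp
  [69,78): 9 bp
  [78,88): 10 bp
  [88,95): 7 bp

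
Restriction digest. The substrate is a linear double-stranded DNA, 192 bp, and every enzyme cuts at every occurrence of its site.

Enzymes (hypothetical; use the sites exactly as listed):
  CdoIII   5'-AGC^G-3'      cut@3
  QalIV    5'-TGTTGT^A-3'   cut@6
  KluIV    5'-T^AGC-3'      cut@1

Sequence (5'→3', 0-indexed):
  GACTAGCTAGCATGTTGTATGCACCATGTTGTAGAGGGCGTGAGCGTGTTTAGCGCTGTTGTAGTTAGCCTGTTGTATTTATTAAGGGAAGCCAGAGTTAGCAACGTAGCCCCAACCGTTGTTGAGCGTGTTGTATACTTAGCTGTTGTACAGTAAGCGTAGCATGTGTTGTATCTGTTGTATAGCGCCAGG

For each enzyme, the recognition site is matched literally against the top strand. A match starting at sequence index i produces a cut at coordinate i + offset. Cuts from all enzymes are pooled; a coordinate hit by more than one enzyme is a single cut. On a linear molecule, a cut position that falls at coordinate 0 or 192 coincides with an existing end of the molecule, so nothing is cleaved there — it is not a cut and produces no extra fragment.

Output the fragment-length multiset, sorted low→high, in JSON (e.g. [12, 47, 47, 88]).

Scan for sites:
  CdoIII (AGCG, off=3): starts [42, 51, 124, 155, 183] → cuts [45, 54, 127, 158, 186]
  QalIV (TGTTGTA, off=6): starts [12, 26, 56, 70, 128, 143, 166, 175] → cuts [18, 32, 62, 76, 134, 149, 172, 181]
  KluIV (TAGC, off=1): starts [3, 7, 50, 65, 98, 106, 139, 159, 182] → cuts [4, 8, 51, 66, 99, 107, 140, 160, 183]

All cut coordinates (distinct, sorted): [4, 8, 18, 32, 45, 51, 54, 62, 66, 76, 99, 107, 127, 134, 140, 149, 158, 160, 172, 181, 183, 186]

Fragment lengths:
  [0,4): 4 bp
  [4,8): 4 bp
  [8,18): 10 bp
  [18,32): 14 bp
  [32,45): 13 bp
  [45,51): 6 bp
  [51,54): 3 bp
  [54,62): 8 bp
  [62,66): 4 bp
  [66,76): 10 bp
  [76,99): 23 bp
  [99,107): 8 bp
  [107,127): 20 bp
  [127,134): 7 bp
  [134,140): 6 bp
  [140,149): 9 bp
  [149,158): 9 bp
  [158,160): 2 bp
  [160,172): 12 bp
  [172,181): 9 bp
  [181,183): 2 bp
  [183,186): 3 bp
  [186,192): 6 bp

[2,2,3,3,4,4,4,6,6,6,7,8,8,9,9,9,10,10,12,13,14,20,23]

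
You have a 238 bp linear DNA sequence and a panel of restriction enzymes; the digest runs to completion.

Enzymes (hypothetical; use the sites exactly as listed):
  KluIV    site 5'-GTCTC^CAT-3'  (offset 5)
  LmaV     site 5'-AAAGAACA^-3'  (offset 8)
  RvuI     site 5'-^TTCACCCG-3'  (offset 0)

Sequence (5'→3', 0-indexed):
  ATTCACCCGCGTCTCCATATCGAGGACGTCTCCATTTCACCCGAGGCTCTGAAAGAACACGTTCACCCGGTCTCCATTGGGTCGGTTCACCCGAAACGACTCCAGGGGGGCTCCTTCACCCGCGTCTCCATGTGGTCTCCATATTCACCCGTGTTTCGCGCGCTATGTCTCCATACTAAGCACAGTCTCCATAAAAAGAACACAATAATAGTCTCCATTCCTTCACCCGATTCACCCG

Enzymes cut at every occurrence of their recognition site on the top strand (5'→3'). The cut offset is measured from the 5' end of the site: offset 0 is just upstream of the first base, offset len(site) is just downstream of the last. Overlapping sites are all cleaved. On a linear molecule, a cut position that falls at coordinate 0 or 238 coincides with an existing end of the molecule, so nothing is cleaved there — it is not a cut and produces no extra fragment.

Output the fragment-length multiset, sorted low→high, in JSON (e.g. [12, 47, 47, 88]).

Site scan:
  KluIV (GTCTCCAT, off=5): starts [10, 27, 69, 123, 134, 166, 184, 210] → cuts [15, 32, 74, 128, 139, 171, 189, 215]
  LmaV (AAAGAACA, off=8): starts [51, 194] → cuts [59, 202]
  RvuI (TTCACCCG, off=0): starts [1, 35, 61, 85, 114, 143, 221, 230] → cuts [1, 35, 61, 85, 114, 143, 221, 230]

Pooled cuts: [1, 15, 32, 35, 59, 61, 74, 85, 114, 128, 139, 143, 171, 189, 202, 215, 221, 230]

Fragments:
  [0,1): 1 bp
  [1,15): 14 bp
  [15,32): 17 bp
  [32,35): 3 bp
  [35,59): 24 bp
  [59,61): 2 bp
  [61,74): 13 bp
  [74,85): 11 bp
  [85,114): 29 bp
  [114,128): 14 bp
  [128,139): 11 bp
  [139,143): 4 bp
  [143,171): 28 bp
  [171,189): 18 bp
  [189,202): 13 bp
  [202,215): 13 bp
  [215,221): 6 bp
  [221,230): 9 bp
  [230,238): 8 bp

[1,2,3,4,6,8,9,11,11,13,13,13,14,14,17,18,24,28,29]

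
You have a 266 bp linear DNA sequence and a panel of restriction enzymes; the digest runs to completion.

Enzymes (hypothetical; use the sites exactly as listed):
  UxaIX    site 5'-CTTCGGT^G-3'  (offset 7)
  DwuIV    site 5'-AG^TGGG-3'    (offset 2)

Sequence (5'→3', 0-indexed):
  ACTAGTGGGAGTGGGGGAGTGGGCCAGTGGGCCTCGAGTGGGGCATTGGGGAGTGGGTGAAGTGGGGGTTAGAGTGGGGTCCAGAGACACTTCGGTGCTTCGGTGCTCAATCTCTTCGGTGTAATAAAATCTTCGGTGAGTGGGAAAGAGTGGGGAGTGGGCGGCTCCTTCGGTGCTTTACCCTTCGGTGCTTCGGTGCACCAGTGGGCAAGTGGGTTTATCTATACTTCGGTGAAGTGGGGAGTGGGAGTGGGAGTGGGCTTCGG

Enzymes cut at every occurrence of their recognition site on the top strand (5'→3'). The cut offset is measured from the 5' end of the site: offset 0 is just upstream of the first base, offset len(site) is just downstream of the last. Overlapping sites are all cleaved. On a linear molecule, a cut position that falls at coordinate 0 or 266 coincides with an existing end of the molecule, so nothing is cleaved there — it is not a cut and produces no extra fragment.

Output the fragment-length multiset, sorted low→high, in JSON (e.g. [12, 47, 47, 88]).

Per-enzyme occurrences:
  UxaIX CTTCGGTG/7: at [89, 97, 113, 130, 167, 182, 190, 226] ⇒ [96, 104, 120, 137, 174, 189, 197, 233]
  DwuIV AGTGGG/2: at [3, 9, 17, 25, 36, 51, 60, 72, 138, 148, 155, 202, 210, 235, 242, 248, 254] ⇒ [5, 11, 19, 27, 38, 53, 62, 74, 140, 150, 157, 204, 212, 237, 244, 250, 256]

Pooled cuts: [5, 11, 19, 27, 38, 53, 62, 74, 96, 104, 120, 137, 140, 150, 157, 174, 189, 197, 204, 212, 233, 237, 244, 250, 256]

Fragments:
  [0,5): 5 bp
  [5,11): 6 bp
  [11,19): 8 bp
  [19,27): 8 bp
  [27,38): 11 bp
  [38,53): 15 bp
  [53,62): 9 bp
  [62,74): 12 bp
  [74,96): 22 bp
  [96,104): 8 bp
  [104,120): 16 bp
  [120,137): 17 bp
  [137,140): 3 bp
  [140,150): 10 bp
  [150,157): 7 bp
  [157,174): 17 bp
  [174,189): 15 bp
  [189,197): 8 bp
  [197,204): 7 bp
  [204,212): 8 bp
  [212,233): 21 bp
  [233,237): 4 bp
  [237,244): 7 bp
  [244,250): 6 bp
  [250,256): 6 bp
  [256,266): 10 bp

[3,4,5,6,6,6,7,7,7,8,8,8,8,8,9,10,10,11,12,15,15,16,17,17,21,22]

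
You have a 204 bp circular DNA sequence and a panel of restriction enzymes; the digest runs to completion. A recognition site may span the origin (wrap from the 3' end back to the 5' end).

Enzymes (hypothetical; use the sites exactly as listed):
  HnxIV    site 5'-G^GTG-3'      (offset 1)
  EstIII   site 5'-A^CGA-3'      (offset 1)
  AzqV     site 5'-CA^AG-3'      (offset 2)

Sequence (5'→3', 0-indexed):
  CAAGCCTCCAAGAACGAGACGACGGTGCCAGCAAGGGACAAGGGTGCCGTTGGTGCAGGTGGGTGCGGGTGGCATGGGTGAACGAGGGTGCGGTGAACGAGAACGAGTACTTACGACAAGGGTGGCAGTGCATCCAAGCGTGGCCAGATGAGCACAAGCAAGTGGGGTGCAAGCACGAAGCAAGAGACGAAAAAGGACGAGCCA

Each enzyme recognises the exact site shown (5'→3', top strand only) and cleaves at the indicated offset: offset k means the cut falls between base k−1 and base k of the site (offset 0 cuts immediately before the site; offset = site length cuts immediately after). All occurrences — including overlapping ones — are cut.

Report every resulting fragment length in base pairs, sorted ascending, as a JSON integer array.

[3,3,4,4,4,4,5,5,5,5,5,5,5,5,5,6,6,6,6,7,7,8,9,9,9,9,10,10,15,20]

Per-enzyme occurrences:
  HnxIV (GGTG, off=1): starts [23, 42, 51, 57, 61, 67, 76, 86, 91, 120, 165] → cuts [24, 43, 52, 58, 62, 68, 77, 87, 92, 121, 166]
  EstIII (ACGA, off=1): starts [13, 18, 81, 96, 102, 112, 174, 186, 196] → cuts [14, 19, 82, 97, 103, 113, 175, 187, 197]
  AzqV (CAAG, off=2): starts [0, 8, 31, 38, 116, 134, 154, 158, 169, 180] → cuts [2, 10, 33, 40, 118, 136, 156, 160, 171, 182]

All cut coordinates (distinct, sorted): [2, 10, 14, 19, 24, 33, 40, 43, 52, 58, 62, 68, 77, 82, 87, 92, 97, 103, 113, 118, 121, 136, 156, 160, 166, 171, 175, 182, 187, 197]

Fragment lengths:
  2→10: 8 bp
  10→14: 4 bp
  14→19: 5 bp
  19→24: 5 bp
  24→33: 9 bp
  33→40: 7 bp
  40→43: 3 bp
  43→52: 9 bp
  52→58: 6 bp
  58→62: 4 bp
  62→68: 6 bp
  68→77: 9 bp
  77→82: 5 bp
  82→87: 5 bp
  87→92: 5 bp
  92→97: 5 bp
  97→103: 6 bp
  103→113: 10 bp
  113→118: 5 bp
  118→121: 3 bp
  121→136: 15 bp
  136→156: 20 bp
  156→160: 4 bp
  160→166: 6 bp
  166→171: 5 bp
  171→175: 4 bp
  175→182: 7 bp
  182→187: 5 bp
  187→197: 10 bp
  197→2 (wrap): 204-197+2 = 9 bp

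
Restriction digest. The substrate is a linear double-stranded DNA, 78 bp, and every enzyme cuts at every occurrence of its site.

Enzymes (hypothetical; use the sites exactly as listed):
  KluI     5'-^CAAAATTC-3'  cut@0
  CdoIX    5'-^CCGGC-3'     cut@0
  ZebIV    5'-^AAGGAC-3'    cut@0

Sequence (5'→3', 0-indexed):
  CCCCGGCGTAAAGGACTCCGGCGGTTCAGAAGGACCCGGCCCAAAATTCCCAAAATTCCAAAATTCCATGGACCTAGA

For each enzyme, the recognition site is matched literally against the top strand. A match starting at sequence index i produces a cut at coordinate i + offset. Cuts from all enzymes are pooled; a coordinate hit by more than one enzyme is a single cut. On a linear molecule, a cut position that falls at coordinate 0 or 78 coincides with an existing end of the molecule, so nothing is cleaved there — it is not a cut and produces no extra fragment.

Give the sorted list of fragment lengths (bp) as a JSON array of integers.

Site scan:
  KluI CAAAATTC/0: at [41, 50, 58] ⇒ [41, 50, 58]
  CdoIX CCGGC/0: at [2, 17, 35] ⇒ [2, 17, 35]
  ZebIV AAGGAC/0: at [10, 29] ⇒ [10, 29]

Pooled cuts: [2, 10, 17, 29, 35, 41, 50, 58]

Fragment lengths:
  [0,2): 2 bp
  [2,10): 8 bp
  [10,17): 7 bp
  [17,29): 12 bp
  [29,35): 6 bp
  [35,41): 6 bp
  [41,50): 9 bp
  [50,58): 8 bp
  [58,78): 20 bp

[2,6,6,7,8,8,9,12,20]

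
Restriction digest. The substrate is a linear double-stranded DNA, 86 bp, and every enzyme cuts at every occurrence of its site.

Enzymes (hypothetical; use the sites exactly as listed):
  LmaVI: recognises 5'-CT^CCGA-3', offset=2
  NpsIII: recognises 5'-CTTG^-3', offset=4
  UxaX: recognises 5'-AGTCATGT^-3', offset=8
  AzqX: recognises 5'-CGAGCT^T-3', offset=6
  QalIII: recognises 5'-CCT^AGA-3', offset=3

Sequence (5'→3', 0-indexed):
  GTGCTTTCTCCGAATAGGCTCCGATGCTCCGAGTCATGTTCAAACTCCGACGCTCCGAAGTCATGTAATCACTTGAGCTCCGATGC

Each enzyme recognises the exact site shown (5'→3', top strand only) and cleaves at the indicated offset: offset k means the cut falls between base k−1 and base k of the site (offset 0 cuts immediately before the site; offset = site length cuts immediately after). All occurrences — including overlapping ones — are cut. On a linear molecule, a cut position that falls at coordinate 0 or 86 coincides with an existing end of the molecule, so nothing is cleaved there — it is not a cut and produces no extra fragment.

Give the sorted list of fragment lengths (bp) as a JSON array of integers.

Scan for sites:
  LmaVI (CTCCGA, off=2): starts [7, 18, 26, 44, 52, 77] → cuts [9, 20, 28, 46, 54, 79]
  NpsIII (CTTG, off=4): starts [71] → cuts [75]
  UxaX (AGTCATGT, off=8): starts [31, 58] → cuts [39, 66]
  AzqX (CGAGCTT, off=6): no sites
  QalIII (CCTAGA, off=3): no sites

All cut coordinates (distinct, sorted): [9, 20, 28, 39, 46, 54, 66, 75, 79]

Fragment lengths:
  [0,9): 9 bp
  [9,20): 11 bp
  [20,28): 8 bp
  [28,39): 11 bp
  [39,46): 7 bp
  [46,54): 8 bp
  [54,66): 12 bp
  [66,75): 9 bp
  [75,79): 4 bp
  [79,86): 7 bp

[4,7,7,8,8,9,9,11,11,12]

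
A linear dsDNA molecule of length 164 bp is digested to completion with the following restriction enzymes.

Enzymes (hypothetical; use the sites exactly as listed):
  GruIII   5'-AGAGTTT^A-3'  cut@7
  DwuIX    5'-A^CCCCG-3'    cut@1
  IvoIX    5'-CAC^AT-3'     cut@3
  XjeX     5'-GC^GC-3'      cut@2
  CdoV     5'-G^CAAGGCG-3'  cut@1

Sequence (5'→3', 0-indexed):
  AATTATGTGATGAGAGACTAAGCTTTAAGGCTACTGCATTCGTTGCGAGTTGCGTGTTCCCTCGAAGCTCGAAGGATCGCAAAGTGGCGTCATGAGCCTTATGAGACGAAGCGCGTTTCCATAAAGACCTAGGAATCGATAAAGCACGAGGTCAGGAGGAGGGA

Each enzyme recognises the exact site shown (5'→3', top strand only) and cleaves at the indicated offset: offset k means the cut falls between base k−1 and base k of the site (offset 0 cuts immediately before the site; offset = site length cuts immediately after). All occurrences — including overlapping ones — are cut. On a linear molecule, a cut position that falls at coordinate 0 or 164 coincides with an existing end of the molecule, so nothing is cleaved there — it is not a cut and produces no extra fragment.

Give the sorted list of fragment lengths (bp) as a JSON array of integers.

Site scan:
  GruIII (AGAGTTTA, off=7): no sites
  DwuIX (ACCCCG, off=1): no sites
  IvoIX (CACAT, off=3): no sites
  XjeX (GCGC, off=2): starts [110] → cuts [112]
  CdoV (GCAAGGCG, off=1): no sites

Pooled cuts: [112]

Fragments:
  [0,112): 112 bp
  [112,164): 52 bp

[52,112]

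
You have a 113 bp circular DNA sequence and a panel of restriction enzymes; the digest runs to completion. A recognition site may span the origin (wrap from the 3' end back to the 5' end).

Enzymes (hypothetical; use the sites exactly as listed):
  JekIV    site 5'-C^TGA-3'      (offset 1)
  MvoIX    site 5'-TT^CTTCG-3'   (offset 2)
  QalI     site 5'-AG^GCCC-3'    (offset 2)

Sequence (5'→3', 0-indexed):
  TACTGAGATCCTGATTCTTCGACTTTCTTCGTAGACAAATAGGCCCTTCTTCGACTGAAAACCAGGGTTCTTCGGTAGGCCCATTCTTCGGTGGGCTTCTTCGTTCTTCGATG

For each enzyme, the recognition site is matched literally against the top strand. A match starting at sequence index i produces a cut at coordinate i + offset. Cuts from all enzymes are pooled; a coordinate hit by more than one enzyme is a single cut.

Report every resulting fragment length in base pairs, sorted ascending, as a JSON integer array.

Scan for sites:
  JekIV CTGA/1: at [2, 10, 54] ⇒ [3, 11, 55]
  MvoIX TTCTTCG/2: at [14, 24, 46, 67, 83, 96, 103] ⇒ [16, 26, 48, 69, 85, 98, 105]
  QalI AGGCCC/2: at [40, 76] ⇒ [42, 78]

All cut coordinates (distinct, sorted): [3, 11, 16, 26, 42, 48, 55, 69, 78, 85, 98, 105]

Fragment lengths:
  3→11: 8 bp
  11→16: 5 bp
  16→26: 10 bp
  26→42: 16 bp
  42→48: 6 bp
  48→55: 7 bp
  55→69: 14 bp
  69→78: 9 bp
  78→85: 7 bp
  85→98: 13 bp
  98→105: 7 bp
  105→3 (wrap): 113-105+3 = 11 bp

[5,6,7,7,7,8,9,10,11,13,14,16]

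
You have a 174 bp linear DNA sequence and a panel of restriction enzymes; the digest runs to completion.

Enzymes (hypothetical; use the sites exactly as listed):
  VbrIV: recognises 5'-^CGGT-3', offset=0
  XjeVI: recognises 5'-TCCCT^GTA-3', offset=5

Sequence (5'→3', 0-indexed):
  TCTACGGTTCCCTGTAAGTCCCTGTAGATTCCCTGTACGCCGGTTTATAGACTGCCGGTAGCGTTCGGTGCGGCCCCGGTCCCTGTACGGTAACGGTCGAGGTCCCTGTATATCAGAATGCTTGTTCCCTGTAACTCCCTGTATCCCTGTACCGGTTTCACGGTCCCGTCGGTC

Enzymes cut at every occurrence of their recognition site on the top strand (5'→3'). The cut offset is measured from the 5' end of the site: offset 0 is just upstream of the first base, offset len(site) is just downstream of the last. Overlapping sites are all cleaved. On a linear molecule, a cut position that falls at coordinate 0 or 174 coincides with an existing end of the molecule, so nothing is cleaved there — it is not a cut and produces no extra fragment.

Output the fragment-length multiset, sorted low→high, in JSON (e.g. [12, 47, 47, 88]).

[3,4,4,5,6,6,8,8,8,9,9,10,10,10,11,11,14,15,23]

Per-enzyme occurrences:
  VbrIV (CGGT, off=0): starts [4, 40, 55, 65, 76, 87, 93, 152, 160, 169] → cuts [4, 40, 55, 65, 76, 87, 93, 152, 160, 169]
  XjeVI (TCCCTGTA, off=5): starts [8, 18, 29, 79, 102, 125, 135, 143] → cuts [13, 23, 34, 84, 107, 130, 140, 148]

Pooled cuts: [4, 13, 23, 34, 40, 55, 65, 76, 84, 87, 93, 107, 130, 140, 148, 152, 160, 169]

Fragment lengths:
  [0,4): 4 bp
  [4,13): 9 bp
  [13,23): 10 bp
  [23,34): 11 bp
  [34,40): 6 bp
  [40,55): 15 bp
  [55,65): 10 bp
  [65,76): 11 bp
  [76,84): 8 bp
  [84,87): 3 bp
  [87,93): 6 bp
  [93,107): 14 bp
  [107,130): 23 bp
  [130,140): 10 bp
  [140,148): 8 bp
  [148,152): 4 bp
  [152,160): 8 bp
  [160,169): 9 bp
  [169,174): 5 bp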